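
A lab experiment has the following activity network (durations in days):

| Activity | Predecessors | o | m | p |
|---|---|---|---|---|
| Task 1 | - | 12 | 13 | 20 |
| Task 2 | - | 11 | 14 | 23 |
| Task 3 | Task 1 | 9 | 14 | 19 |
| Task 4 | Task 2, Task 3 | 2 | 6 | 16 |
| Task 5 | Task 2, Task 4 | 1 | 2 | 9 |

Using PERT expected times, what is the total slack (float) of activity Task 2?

te_Task 1 = (12 + 4·13 + 20)/6 = 84/6 = 14
te_Task 2 = (11 + 4·14 + 23)/6 = 90/6 = 15
te_Task 3 = (9 + 4·14 + 19)/6 = 84/6 = 14
te_Task 4 = (2 + 4·6 + 16)/6 = 42/6 = 7
te_Task 5 = (1 + 4·2 + 9)/6 = 18/6 = 3

Forward pass:
ES_Task 1 = 0; EF_Task 1 = 14
ES_Task 2 = 0; EF_Task 2 = 15
ES_Task 3 = 14; EF_Task 3 = 14+14 = 28
ES_Task 4 = max(EF_Task 2=15, EF_Task 3=28) = 28; EF_Task 4 = 28+7 = 35
ES_Task 5 = max(EF_Task 2=15, EF_Task 4=35) = 35; EF_Task 5 = 35+3 = 38
Expected project duration μ = 38 days. Critical path: Task 1 → Task 3 → Task 4 → Task 5.

Backward pass:
LF_Task 5 = 38; LS_Task 5 = 38−3 = 35
LF_Task 4 = LS_Task 5 = 35; LS_Task 4 = 35−7 = 28
LF_Task 3 = LS_Task 4 = 28; LS_Task 3 = 28−14 = 14
LF_Task 2 = min(LS_Task 4=28, LS_Task 5=35) = 28; LS_Task 2 = 28−15 = 13
LF_Task 1 = LS_Task 3 = 14; LS_Task 1 = 14−14 = 0
Slack_Task 2 = LS_Task 2 − ES_Task 2 = 13 − 0 = 13

13 days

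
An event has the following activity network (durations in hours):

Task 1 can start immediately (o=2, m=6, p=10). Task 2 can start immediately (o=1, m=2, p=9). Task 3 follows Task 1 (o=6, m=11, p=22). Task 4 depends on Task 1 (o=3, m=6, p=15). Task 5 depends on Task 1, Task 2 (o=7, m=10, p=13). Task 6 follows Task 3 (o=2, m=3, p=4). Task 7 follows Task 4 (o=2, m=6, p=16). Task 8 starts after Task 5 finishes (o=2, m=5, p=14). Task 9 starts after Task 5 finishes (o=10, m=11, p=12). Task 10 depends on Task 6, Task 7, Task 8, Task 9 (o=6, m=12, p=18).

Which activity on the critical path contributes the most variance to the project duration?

Task 10

te_Task 1 = (2 + 4·6 + 10)/6 = 36/6 = 6; σ²_Task 1 = ((10−2)/6)² = 1.778
te_Task 2 = (1 + 4·2 + 9)/6 = 18/6 = 3; σ²_Task 2 = ((9−1)/6)² = 1.778
te_Task 3 = (6 + 4·11 + 22)/6 = 72/6 = 12; σ²_Task 3 = ((22−6)/6)² = 7.111
te_Task 4 = (3 + 4·6 + 15)/6 = 42/6 = 7; σ²_Task 4 = ((15−3)/6)² = 4.000
te_Task 5 = (7 + 4·10 + 13)/6 = 60/6 = 10; σ²_Task 5 = ((13−7)/6)² = 1.000
te_Task 6 = (2 + 4·3 + 4)/6 = 18/6 = 3; σ²_Task 6 = ((4−2)/6)² = 0.111
te_Task 7 = (2 + 4·6 + 16)/6 = 42/6 = 7; σ²_Task 7 = ((16−2)/6)² = 5.444
te_Task 8 = (2 + 4·5 + 14)/6 = 36/6 = 6; σ²_Task 8 = ((14−2)/6)² = 4.000
te_Task 9 = (10 + 4·11 + 12)/6 = 66/6 = 11; σ²_Task 9 = ((12−10)/6)² = 0.111
te_Task 10 = (6 + 4·12 + 18)/6 = 72/6 = 12; σ²_Task 10 = ((18−6)/6)² = 4.000

Forward pass:
ES_Task 1 = 0; EF_Task 1 = 6
ES_Task 2 = 0; EF_Task 2 = 3
ES_Task 3 = 6; EF_Task 3 = 6+12 = 18
ES_Task 4 = 6; EF_Task 4 = 6+7 = 13
ES_Task 5 = max(EF_Task 1=6, EF_Task 2=3) = 6; EF_Task 5 = 6+10 = 16
ES_Task 6 = 18; EF_Task 6 = 18+3 = 21
ES_Task 7 = 13; EF_Task 7 = 13+7 = 20
ES_Task 8 = 16; EF_Task 8 = 16+6 = 22
ES_Task 9 = 16; EF_Task 9 = 16+11 = 27
ES_Task 10 = max(EF_Task 6=21, EF_Task 7=20, EF_Task 8=22, EF_Task 9=27) = 27; EF_Task 10 = 27+12 = 39
Expected project duration μ = 39 hours. Critical path: Task 1 → Task 5 → Task 9 → Task 10.

Variances on critical path: σ²_Task 1=1.778, σ²_Task 5=1.000, σ²_Task 9=0.111, σ²_Task 10=4.000.
Largest is σ²_Task 10 = 4.000.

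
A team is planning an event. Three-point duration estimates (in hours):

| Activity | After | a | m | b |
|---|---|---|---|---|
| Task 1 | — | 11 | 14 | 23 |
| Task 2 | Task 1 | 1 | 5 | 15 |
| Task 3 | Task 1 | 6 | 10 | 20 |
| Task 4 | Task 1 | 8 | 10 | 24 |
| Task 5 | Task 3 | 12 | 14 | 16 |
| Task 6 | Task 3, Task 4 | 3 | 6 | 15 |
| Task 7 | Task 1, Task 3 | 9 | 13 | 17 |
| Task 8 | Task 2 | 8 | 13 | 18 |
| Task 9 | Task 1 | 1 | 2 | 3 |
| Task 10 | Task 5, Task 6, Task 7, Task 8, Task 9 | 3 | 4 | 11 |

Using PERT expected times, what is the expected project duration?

te_Task 1 = (11 + 4·14 + 23)/6 = 90/6 = 15
te_Task 2 = (1 + 4·5 + 15)/6 = 36/6 = 6
te_Task 3 = (6 + 4·10 + 20)/6 = 66/6 = 11
te_Task 4 = (8 + 4·10 + 24)/6 = 72/6 = 12
te_Task 5 = (12 + 4·14 + 16)/6 = 84/6 = 14
te_Task 6 = (3 + 4·6 + 15)/6 = 42/6 = 7
te_Task 7 = (9 + 4·13 + 17)/6 = 78/6 = 13
te_Task 8 = (8 + 4·13 + 18)/6 = 78/6 = 13
te_Task 9 = (1 + 4·2 + 3)/6 = 12/6 = 2
te_Task 10 = (3 + 4·4 + 11)/6 = 30/6 = 5

Forward pass:
ES_Task 1 = 0; EF_Task 1 = 15
ES_Task 2 = 15; EF_Task 2 = 15+6 = 21
ES_Task 3 = 15; EF_Task 3 = 15+11 = 26
ES_Task 4 = 15; EF_Task 4 = 15+12 = 27
ES_Task 5 = 26; EF_Task 5 = 26+14 = 40
ES_Task 6 = max(EF_Task 3=26, EF_Task 4=27) = 27; EF_Task 6 = 27+7 = 34
ES_Task 7 = max(EF_Task 1=15, EF_Task 3=26) = 26; EF_Task 7 = 26+13 = 39
ES_Task 8 = 21; EF_Task 8 = 21+13 = 34
ES_Task 9 = 15; EF_Task 9 = 15+2 = 17
ES_Task 10 = max(EF_Task 5=40, EF_Task 6=34, EF_Task 7=39, EF_Task 8=34, EF_Task 9=17) = 40; EF_Task 10 = 40+5 = 45
Expected project duration μ = 45 hours. Critical path: Task 1 → Task 3 → Task 5 → Task 10.

45 hours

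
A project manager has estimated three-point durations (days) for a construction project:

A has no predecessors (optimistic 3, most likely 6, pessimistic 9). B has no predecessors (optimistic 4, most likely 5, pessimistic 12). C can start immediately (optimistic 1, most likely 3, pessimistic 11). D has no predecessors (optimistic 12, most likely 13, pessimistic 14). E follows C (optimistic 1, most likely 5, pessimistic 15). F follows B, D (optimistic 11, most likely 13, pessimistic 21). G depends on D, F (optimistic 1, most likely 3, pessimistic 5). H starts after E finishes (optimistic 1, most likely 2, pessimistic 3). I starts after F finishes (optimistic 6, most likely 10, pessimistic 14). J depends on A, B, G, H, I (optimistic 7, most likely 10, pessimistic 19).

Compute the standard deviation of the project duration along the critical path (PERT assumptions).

2.94 days

te_A = (3 + 4·6 + 9)/6 = 36/6 = 6; σ²_A = ((9−3)/6)² = 1.000
te_B = (4 + 4·5 + 12)/6 = 36/6 = 6; σ²_B = ((12−4)/6)² = 1.778
te_C = (1 + 4·3 + 11)/6 = 24/6 = 4; σ²_C = ((11−1)/6)² = 2.778
te_D = (12 + 4·13 + 14)/6 = 78/6 = 13; σ²_D = ((14−12)/6)² = 0.111
te_E = (1 + 4·5 + 15)/6 = 36/6 = 6; σ²_E = ((15−1)/6)² = 5.444
te_F = (11 + 4·13 + 21)/6 = 84/6 = 14; σ²_F = ((21−11)/6)² = 2.778
te_G = (1 + 4·3 + 5)/6 = 18/6 = 3; σ²_G = ((5−1)/6)² = 0.444
te_H = (1 + 4·2 + 3)/6 = 12/6 = 2; σ²_H = ((3−1)/6)² = 0.111
te_I = (6 + 4·10 + 14)/6 = 60/6 = 10; σ²_I = ((14−6)/6)² = 1.778
te_J = (7 + 4·10 + 19)/6 = 66/6 = 11; σ²_J = ((19−7)/6)² = 4.000

Forward pass:
ES_A = 0; EF_A = 6
ES_B = 0; EF_B = 6
ES_C = 0; EF_C = 4
ES_D = 0; EF_D = 13
ES_E = 4; EF_E = 4+6 = 10
ES_F = max(EF_B=6, EF_D=13) = 13; EF_F = 13+14 = 27
ES_G = max(EF_D=13, EF_F=27) = 27; EF_G = 27+3 = 30
ES_H = 10; EF_H = 10+2 = 12
ES_I = 27; EF_I = 27+10 = 37
ES_J = max(EF_A=6, EF_B=6, EF_G=30, EF_H=12, EF_I=37) = 37; EF_J = 37+11 = 48
Expected project duration μ = 48 days. Critical path: D → F → I → J.

Variance along critical path = 0.111 + 2.778 + 1.778 + 4.000 = 8.667
σ = √8.667 = 2.944 days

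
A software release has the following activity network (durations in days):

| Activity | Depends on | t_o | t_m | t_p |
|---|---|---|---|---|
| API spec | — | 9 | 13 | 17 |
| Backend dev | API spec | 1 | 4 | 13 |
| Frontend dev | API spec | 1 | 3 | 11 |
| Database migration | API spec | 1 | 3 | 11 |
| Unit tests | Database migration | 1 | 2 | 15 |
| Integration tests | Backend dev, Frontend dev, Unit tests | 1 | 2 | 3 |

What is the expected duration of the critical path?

te_API spec = (9 + 4·13 + 17)/6 = 78/6 = 13
te_Backend dev = (1 + 4·4 + 13)/6 = 30/6 = 5
te_Frontend dev = (1 + 4·3 + 11)/6 = 24/6 = 4
te_Database migration = (1 + 4·3 + 11)/6 = 24/6 = 4
te_Unit tests = (1 + 4·2 + 15)/6 = 24/6 = 4
te_Integration tests = (1 + 4·2 + 3)/6 = 12/6 = 2

Forward pass:
ES_API spec = 0; EF_API spec = 13
ES_Backend dev = 13; EF_Backend dev = 13+5 = 18
ES_Frontend dev = 13; EF_Frontend dev = 13+4 = 17
ES_Database migration = 13; EF_Database migration = 13+4 = 17
ES_Unit tests = 17; EF_Unit tests = 17+4 = 21
ES_Integration tests = max(EF_Backend dev=18, EF_Frontend dev=17, EF_Unit tests=21) = 21; EF_Integration tests = 21+2 = 23
Expected project duration μ = 23 days. Critical path: API spec → Database migration → Unit tests → Integration tests.

23 days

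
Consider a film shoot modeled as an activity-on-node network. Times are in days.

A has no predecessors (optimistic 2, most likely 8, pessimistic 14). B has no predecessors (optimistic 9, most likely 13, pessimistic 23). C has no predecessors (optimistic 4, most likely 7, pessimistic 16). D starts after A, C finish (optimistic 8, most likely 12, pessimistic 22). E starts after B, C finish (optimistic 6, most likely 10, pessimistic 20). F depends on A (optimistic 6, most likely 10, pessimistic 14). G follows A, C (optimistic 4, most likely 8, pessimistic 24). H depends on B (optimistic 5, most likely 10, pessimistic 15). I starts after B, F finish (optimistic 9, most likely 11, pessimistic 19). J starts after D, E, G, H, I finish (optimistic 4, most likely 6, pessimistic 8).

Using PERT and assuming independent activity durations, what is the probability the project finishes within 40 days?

0.909

te_A = (2 + 4·8 + 14)/6 = 48/6 = 8; σ²_A = ((14−2)/6)² = 4.000
te_B = (9 + 4·13 + 23)/6 = 84/6 = 14; σ²_B = ((23−9)/6)² = 5.444
te_C = (4 + 4·7 + 16)/6 = 48/6 = 8; σ²_C = ((16−4)/6)² = 4.000
te_D = (8 + 4·12 + 22)/6 = 78/6 = 13; σ²_D = ((22−8)/6)² = 5.444
te_E = (6 + 4·10 + 20)/6 = 66/6 = 11; σ²_E = ((20−6)/6)² = 5.444
te_F = (6 + 4·10 + 14)/6 = 60/6 = 10; σ²_F = ((14−6)/6)² = 1.778
te_G = (4 + 4·8 + 24)/6 = 60/6 = 10; σ²_G = ((24−4)/6)² = 11.111
te_H = (5 + 4·10 + 15)/6 = 60/6 = 10; σ²_H = ((15−5)/6)² = 2.778
te_I = (9 + 4·11 + 19)/6 = 72/6 = 12; σ²_I = ((19−9)/6)² = 2.778
te_J = (4 + 4·6 + 8)/6 = 36/6 = 6; σ²_J = ((8−4)/6)² = 0.444

Forward pass:
ES_A = 0; EF_A = 8
ES_B = 0; EF_B = 14
ES_C = 0; EF_C = 8
ES_D = max(EF_A=8, EF_C=8) = 8; EF_D = 8+13 = 21
ES_E = max(EF_B=14, EF_C=8) = 14; EF_E = 14+11 = 25
ES_F = 8; EF_F = 8+10 = 18
ES_G = max(EF_A=8, EF_C=8) = 8; EF_G = 8+10 = 18
ES_H = 14; EF_H = 14+10 = 24
ES_I = max(EF_B=14, EF_F=18) = 18; EF_I = 18+12 = 30
ES_J = max(EF_D=21, EF_E=25, EF_G=18, EF_H=24, EF_I=30) = 30; EF_J = 30+6 = 36
Expected project duration μ = 36 days. Critical path: A → F → I → J.

Variance along critical path = 4.000 + 1.778 + 2.778 + 0.444 = 9.000; σ = √9.000 = 3.000 days.
Z = (40 − 36) / 3.000 = 1.333
P(T ≤ 40) = Φ(1.333) ≈ 0.909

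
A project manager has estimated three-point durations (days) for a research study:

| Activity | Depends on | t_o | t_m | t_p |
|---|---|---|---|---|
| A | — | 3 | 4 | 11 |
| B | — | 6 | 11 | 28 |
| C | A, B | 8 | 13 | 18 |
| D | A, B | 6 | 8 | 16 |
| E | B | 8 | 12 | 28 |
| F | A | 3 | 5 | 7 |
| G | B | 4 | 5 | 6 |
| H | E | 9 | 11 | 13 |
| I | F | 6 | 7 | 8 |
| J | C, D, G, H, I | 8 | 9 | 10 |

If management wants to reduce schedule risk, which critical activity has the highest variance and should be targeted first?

te_A = (3 + 4·4 + 11)/6 = 30/6 = 5; σ²_A = ((11−3)/6)² = 1.778
te_B = (6 + 4·11 + 28)/6 = 78/6 = 13; σ²_B = ((28−6)/6)² = 13.444
te_C = (8 + 4·13 + 18)/6 = 78/6 = 13; σ²_C = ((18−8)/6)² = 2.778
te_D = (6 + 4·8 + 16)/6 = 54/6 = 9; σ²_D = ((16−6)/6)² = 2.778
te_E = (8 + 4·12 + 28)/6 = 84/6 = 14; σ²_E = ((28−8)/6)² = 11.111
te_F = (3 + 4·5 + 7)/6 = 30/6 = 5; σ²_F = ((7−3)/6)² = 0.444
te_G = (4 + 4·5 + 6)/6 = 30/6 = 5; σ²_G = ((6−4)/6)² = 0.111
te_H = (9 + 4·11 + 13)/6 = 66/6 = 11; σ²_H = ((13−9)/6)² = 0.444
te_I = (6 + 4·7 + 8)/6 = 42/6 = 7; σ²_I = ((8−6)/6)² = 0.111
te_J = (8 + 4·9 + 10)/6 = 54/6 = 9; σ²_J = ((10−8)/6)² = 0.111

Forward pass:
ES_A = 0; EF_A = 5
ES_B = 0; EF_B = 13
ES_C = max(EF_A=5, EF_B=13) = 13; EF_C = 13+13 = 26
ES_D = max(EF_A=5, EF_B=13) = 13; EF_D = 13+9 = 22
ES_E = 13; EF_E = 13+14 = 27
ES_F = 5; EF_F = 5+5 = 10
ES_G = 13; EF_G = 13+5 = 18
ES_H = 27; EF_H = 27+11 = 38
ES_I = 10; EF_I = 10+7 = 17
ES_J = max(EF_C=26, EF_D=22, EF_G=18, EF_H=38, EF_I=17) = 38; EF_J = 38+9 = 47
Expected project duration μ = 47 days. Critical path: B → E → H → J.

Variances on critical path: σ²_B=13.444, σ²_E=11.111, σ²_H=0.444, σ²_J=0.111.
Largest is σ²_B = 13.444.

B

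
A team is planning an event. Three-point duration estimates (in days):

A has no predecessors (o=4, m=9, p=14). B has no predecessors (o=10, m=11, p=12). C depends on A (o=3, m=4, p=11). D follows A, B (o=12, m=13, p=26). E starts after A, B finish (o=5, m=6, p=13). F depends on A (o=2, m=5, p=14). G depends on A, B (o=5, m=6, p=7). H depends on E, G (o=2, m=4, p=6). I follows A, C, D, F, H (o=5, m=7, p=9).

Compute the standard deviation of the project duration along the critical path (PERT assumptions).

2.45 days

te_A = (4 + 4·9 + 14)/6 = 54/6 = 9; σ²_A = ((14−4)/6)² = 2.778
te_B = (10 + 4·11 + 12)/6 = 66/6 = 11; σ²_B = ((12−10)/6)² = 0.111
te_C = (3 + 4·4 + 11)/6 = 30/6 = 5; σ²_C = ((11−3)/6)² = 1.778
te_D = (12 + 4·13 + 26)/6 = 90/6 = 15; σ²_D = ((26−12)/6)² = 5.444
te_E = (5 + 4·6 + 13)/6 = 42/6 = 7; σ²_E = ((13−5)/6)² = 1.778
te_F = (2 + 4·5 + 14)/6 = 36/6 = 6; σ²_F = ((14−2)/6)² = 4.000
te_G = (5 + 4·6 + 7)/6 = 36/6 = 6; σ²_G = ((7−5)/6)² = 0.111
te_H = (2 + 4·4 + 6)/6 = 24/6 = 4; σ²_H = ((6−2)/6)² = 0.444
te_I = (5 + 4·7 + 9)/6 = 42/6 = 7; σ²_I = ((9−5)/6)² = 0.444

Forward pass:
ES_A = 0; EF_A = 9
ES_B = 0; EF_B = 11
ES_C = 9; EF_C = 9+5 = 14
ES_D = max(EF_A=9, EF_B=11) = 11; EF_D = 11+15 = 26
ES_E = max(EF_A=9, EF_B=11) = 11; EF_E = 11+7 = 18
ES_F = 9; EF_F = 9+6 = 15
ES_G = max(EF_A=9, EF_B=11) = 11; EF_G = 11+6 = 17
ES_H = max(EF_E=18, EF_G=17) = 18; EF_H = 18+4 = 22
ES_I = max(EF_A=9, EF_C=14, EF_D=26, EF_F=15, EF_H=22) = 26; EF_I = 26+7 = 33
Expected project duration μ = 33 days. Critical path: B → D → I.

Variance along critical path = 0.111 + 5.444 + 0.444 = 6.000
σ = √6.000 = 2.449 days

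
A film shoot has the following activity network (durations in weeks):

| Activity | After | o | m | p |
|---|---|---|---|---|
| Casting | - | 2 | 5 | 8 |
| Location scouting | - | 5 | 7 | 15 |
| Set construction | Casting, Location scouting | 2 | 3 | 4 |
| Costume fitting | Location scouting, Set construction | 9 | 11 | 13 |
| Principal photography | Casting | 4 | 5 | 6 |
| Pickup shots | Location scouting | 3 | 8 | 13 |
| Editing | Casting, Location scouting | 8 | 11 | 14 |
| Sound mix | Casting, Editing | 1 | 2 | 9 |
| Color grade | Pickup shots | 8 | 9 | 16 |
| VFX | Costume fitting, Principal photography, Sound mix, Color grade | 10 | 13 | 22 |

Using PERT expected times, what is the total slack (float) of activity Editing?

4 weeks

te_Casting = (2 + 4·5 + 8)/6 = 30/6 = 5
te_Location scouting = (5 + 4·7 + 15)/6 = 48/6 = 8
te_Set construction = (2 + 4·3 + 4)/6 = 18/6 = 3
te_Costume fitting = (9 + 4·11 + 13)/6 = 66/6 = 11
te_Principal photography = (4 + 4·5 + 6)/6 = 30/6 = 5
te_Pickup shots = (3 + 4·8 + 13)/6 = 48/6 = 8
te_Editing = (8 + 4·11 + 14)/6 = 66/6 = 11
te_Sound mix = (1 + 4·2 + 9)/6 = 18/6 = 3
te_Color grade = (8 + 4·9 + 16)/6 = 60/6 = 10
te_VFX = (10 + 4·13 + 22)/6 = 84/6 = 14

Forward pass:
ES_Casting = 0; EF_Casting = 5
ES_Location scouting = 0; EF_Location scouting = 8
ES_Set construction = max(EF_Casting=5, EF_Location scouting=8) = 8; EF_Set construction = 8+3 = 11
ES_Costume fitting = max(EF_Location scouting=8, EF_Set construction=11) = 11; EF_Costume fitting = 11+11 = 22
ES_Principal photography = 5; EF_Principal photography = 5+5 = 10
ES_Pickup shots = 8; EF_Pickup shots = 8+8 = 16
ES_Editing = max(EF_Casting=5, EF_Location scouting=8) = 8; EF_Editing = 8+11 = 19
ES_Sound mix = max(EF_Casting=5, EF_Editing=19) = 19; EF_Sound mix = 19+3 = 22
ES_Color grade = 16; EF_Color grade = 16+10 = 26
ES_VFX = max(EF_Costume fitting=22, EF_Principal photography=10, EF_Sound mix=22, EF_Color grade=26) = 26; EF_VFX = 26+14 = 40
Expected project duration μ = 40 weeks. Critical path: Location scouting → Pickup shots → Color grade → VFX.

Backward pass:
LF_VFX = 40; LS_VFX = 40−14 = 26
LF_Color grade = LS_VFX = 26; LS_Color grade = 26−10 = 16
LF_Sound mix = LS_VFX = 26; LS_Sound mix = 26−3 = 23
LF_Editing = LS_Sound mix = 23; LS_Editing = 23−11 = 12
LF_Pickup shots = LS_Color grade = 16; LS_Pickup shots = 16−8 = 8
LF_Principal photography = LS_VFX = 26; LS_Principal photography = 26−5 = 21
LF_Costume fitting = LS_VFX = 26; LS_Costume fitting = 26−11 = 15
LF_Set construction = LS_Costume fitting = 15; LS_Set construction = 15−3 = 12
LF_Location scouting = min(LS_Set construction=12, LS_Costume fitting=15, LS_Pickup shots=8, LS_Editing=12) = 8; LS_Location scouting = 8−8 = 0
LF_Casting = min(LS_Set construction=12, LS_Principal photography=21, LS_Editing=12, LS_Sound mix=23) = 12; LS_Casting = 12−5 = 7
Slack_Editing = LS_Editing − ES_Editing = 12 − 8 = 4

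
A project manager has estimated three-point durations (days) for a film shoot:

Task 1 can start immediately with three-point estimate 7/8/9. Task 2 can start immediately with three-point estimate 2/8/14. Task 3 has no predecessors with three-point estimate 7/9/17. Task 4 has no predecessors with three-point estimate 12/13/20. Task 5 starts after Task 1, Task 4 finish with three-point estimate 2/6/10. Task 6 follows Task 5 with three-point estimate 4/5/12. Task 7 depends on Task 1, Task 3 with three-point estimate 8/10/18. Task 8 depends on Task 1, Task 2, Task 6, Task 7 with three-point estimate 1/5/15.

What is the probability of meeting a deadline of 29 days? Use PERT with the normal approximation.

te_Task 1 = (7 + 4·8 + 9)/6 = 48/6 = 8; σ²_Task 1 = ((9−7)/6)² = 0.111
te_Task 2 = (2 + 4·8 + 14)/6 = 48/6 = 8; σ²_Task 2 = ((14−2)/6)² = 4.000
te_Task 3 = (7 + 4·9 + 17)/6 = 60/6 = 10; σ²_Task 3 = ((17−7)/6)² = 2.778
te_Task 4 = (12 + 4·13 + 20)/6 = 84/6 = 14; σ²_Task 4 = ((20−12)/6)² = 1.778
te_Task 5 = (2 + 4·6 + 10)/6 = 36/6 = 6; σ²_Task 5 = ((10−2)/6)² = 1.778
te_Task 6 = (4 + 4·5 + 12)/6 = 36/6 = 6; σ²_Task 6 = ((12−4)/6)² = 1.778
te_Task 7 = (8 + 4·10 + 18)/6 = 66/6 = 11; σ²_Task 7 = ((18−8)/6)² = 2.778
te_Task 8 = (1 + 4·5 + 15)/6 = 36/6 = 6; σ²_Task 8 = ((15−1)/6)² = 5.444

Forward pass:
ES_Task 1 = 0; EF_Task 1 = 8
ES_Task 2 = 0; EF_Task 2 = 8
ES_Task 3 = 0; EF_Task 3 = 10
ES_Task 4 = 0; EF_Task 4 = 14
ES_Task 5 = max(EF_Task 1=8, EF_Task 4=14) = 14; EF_Task 5 = 14+6 = 20
ES_Task 6 = 20; EF_Task 6 = 20+6 = 26
ES_Task 7 = max(EF_Task 1=8, EF_Task 3=10) = 10; EF_Task 7 = 10+11 = 21
ES_Task 8 = max(EF_Task 1=8, EF_Task 2=8, EF_Task 6=26, EF_Task 7=21) = 26; EF_Task 8 = 26+6 = 32
Expected project duration μ = 32 days. Critical path: Task 4 → Task 5 → Task 6 → Task 8.

Variance along critical path = 1.778 + 1.778 + 1.778 + 5.444 = 10.778; σ = √10.778 = 3.283 days.
Z = (29 − 32) / 3.283 = -0.914
P(T ≤ 29) = Φ(-0.914) ≈ 0.180

0.180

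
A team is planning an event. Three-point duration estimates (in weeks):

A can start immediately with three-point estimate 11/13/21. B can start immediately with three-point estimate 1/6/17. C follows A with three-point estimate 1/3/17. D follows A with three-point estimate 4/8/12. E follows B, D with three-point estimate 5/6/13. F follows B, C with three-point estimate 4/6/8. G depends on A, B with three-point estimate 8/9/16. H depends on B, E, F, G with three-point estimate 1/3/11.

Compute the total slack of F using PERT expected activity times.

4 weeks

te_A = (11 + 4·13 + 21)/6 = 84/6 = 14
te_B = (1 + 4·6 + 17)/6 = 42/6 = 7
te_C = (1 + 4·3 + 17)/6 = 30/6 = 5
te_D = (4 + 4·8 + 12)/6 = 48/6 = 8
te_E = (5 + 4·6 + 13)/6 = 42/6 = 7
te_F = (4 + 4·6 + 8)/6 = 36/6 = 6
te_G = (8 + 4·9 + 16)/6 = 60/6 = 10
te_H = (1 + 4·3 + 11)/6 = 24/6 = 4

Forward pass:
ES_A = 0; EF_A = 14
ES_B = 0; EF_B = 7
ES_C = 14; EF_C = 14+5 = 19
ES_D = 14; EF_D = 14+8 = 22
ES_E = max(EF_B=7, EF_D=22) = 22; EF_E = 22+7 = 29
ES_F = max(EF_B=7, EF_C=19) = 19; EF_F = 19+6 = 25
ES_G = max(EF_A=14, EF_B=7) = 14; EF_G = 14+10 = 24
ES_H = max(EF_B=7, EF_E=29, EF_F=25, EF_G=24) = 29; EF_H = 29+4 = 33
Expected project duration μ = 33 weeks. Critical path: A → D → E → H.

Backward pass:
LF_H = 33; LS_H = 33−4 = 29
LF_G = LS_H = 29; LS_G = 29−10 = 19
LF_F = LS_H = 29; LS_F = 29−6 = 23
LF_E = LS_H = 29; LS_E = 29−7 = 22
LF_D = LS_E = 22; LS_D = 22−8 = 14
LF_C = LS_F = 23; LS_C = 23−5 = 18
LF_B = min(LS_E=22, LS_F=23, LS_G=19, LS_H=29) = 19; LS_B = 19−7 = 12
LF_A = min(LS_C=18, LS_D=14, LS_G=19) = 14; LS_A = 14−14 = 0
Slack_F = LS_F − ES_F = 23 − 19 = 4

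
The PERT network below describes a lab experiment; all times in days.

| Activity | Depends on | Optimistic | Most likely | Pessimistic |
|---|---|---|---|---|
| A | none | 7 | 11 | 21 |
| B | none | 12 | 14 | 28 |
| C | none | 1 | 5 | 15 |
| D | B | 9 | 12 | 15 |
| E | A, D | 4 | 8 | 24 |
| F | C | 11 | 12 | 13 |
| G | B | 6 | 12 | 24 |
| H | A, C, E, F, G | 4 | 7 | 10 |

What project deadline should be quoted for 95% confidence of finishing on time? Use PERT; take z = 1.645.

52.4 days

te_A = (7 + 4·11 + 21)/6 = 72/6 = 12; σ²_A = ((21−7)/6)² = 5.444
te_B = (12 + 4·14 + 28)/6 = 96/6 = 16; σ²_B = ((28−12)/6)² = 7.111
te_C = (1 + 4·5 + 15)/6 = 36/6 = 6; σ²_C = ((15−1)/6)² = 5.444
te_D = (9 + 4·12 + 15)/6 = 72/6 = 12; σ²_D = ((15−9)/6)² = 1.000
te_E = (4 + 4·8 + 24)/6 = 60/6 = 10; σ²_E = ((24−4)/6)² = 11.111
te_F = (11 + 4·12 + 13)/6 = 72/6 = 12; σ²_F = ((13−11)/6)² = 0.111
te_G = (6 + 4·12 + 24)/6 = 78/6 = 13; σ²_G = ((24−6)/6)² = 9.000
te_H = (4 + 4·7 + 10)/6 = 42/6 = 7; σ²_H = ((10−4)/6)² = 1.000

Forward pass:
ES_A = 0; EF_A = 12
ES_B = 0; EF_B = 16
ES_C = 0; EF_C = 6
ES_D = 16; EF_D = 16+12 = 28
ES_E = max(EF_A=12, EF_D=28) = 28; EF_E = 28+10 = 38
ES_F = 6; EF_F = 6+12 = 18
ES_G = 16; EF_G = 16+13 = 29
ES_H = max(EF_A=12, EF_C=6, EF_E=38, EF_F=18, EF_G=29) = 38; EF_H = 38+7 = 45
Expected project duration μ = 45 days. Critical path: B → D → E → H.

Variance along critical path = 7.111 + 1.000 + 11.111 + 1.000 = 20.222; σ = 4.497 days.
D = μ + z·σ = 45 + 1.645·4.497 = 52.4 days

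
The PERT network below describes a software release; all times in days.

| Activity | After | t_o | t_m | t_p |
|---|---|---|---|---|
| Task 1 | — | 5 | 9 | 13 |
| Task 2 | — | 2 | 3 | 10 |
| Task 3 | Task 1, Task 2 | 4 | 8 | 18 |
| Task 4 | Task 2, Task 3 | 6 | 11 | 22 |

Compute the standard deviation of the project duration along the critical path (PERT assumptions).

te_Task 1 = (5 + 4·9 + 13)/6 = 54/6 = 9; σ²_Task 1 = ((13−5)/6)² = 1.778
te_Task 2 = (2 + 4·3 + 10)/6 = 24/6 = 4; σ²_Task 2 = ((10−2)/6)² = 1.778
te_Task 3 = (4 + 4·8 + 18)/6 = 54/6 = 9; σ²_Task 3 = ((18−4)/6)² = 5.444
te_Task 4 = (6 + 4·11 + 22)/6 = 72/6 = 12; σ²_Task 4 = ((22−6)/6)² = 7.111

Forward pass:
ES_Task 1 = 0; EF_Task 1 = 9
ES_Task 2 = 0; EF_Task 2 = 4
ES_Task 3 = max(EF_Task 1=9, EF_Task 2=4) = 9; EF_Task 3 = 9+9 = 18
ES_Task 4 = max(EF_Task 2=4, EF_Task 3=18) = 18; EF_Task 4 = 18+12 = 30
Expected project duration μ = 30 days. Critical path: Task 1 → Task 3 → Task 4.

Variance along critical path = 1.778 + 5.444 + 7.111 = 14.333
σ = √14.333 = 3.786 days

3.79 days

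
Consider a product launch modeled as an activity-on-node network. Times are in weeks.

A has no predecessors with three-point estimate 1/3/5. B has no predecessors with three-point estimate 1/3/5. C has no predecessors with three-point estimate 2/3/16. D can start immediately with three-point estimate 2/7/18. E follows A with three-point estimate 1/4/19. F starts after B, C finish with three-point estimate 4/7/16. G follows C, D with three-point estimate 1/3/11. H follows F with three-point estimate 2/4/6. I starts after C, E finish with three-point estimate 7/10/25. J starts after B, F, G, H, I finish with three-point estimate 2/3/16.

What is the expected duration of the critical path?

26 weeks

te_A = (1 + 4·3 + 5)/6 = 18/6 = 3
te_B = (1 + 4·3 + 5)/6 = 18/6 = 3
te_C = (2 + 4·3 + 16)/6 = 30/6 = 5
te_D = (2 + 4·7 + 18)/6 = 48/6 = 8
te_E = (1 + 4·4 + 19)/6 = 36/6 = 6
te_F = (4 + 4·7 + 16)/6 = 48/6 = 8
te_G = (1 + 4·3 + 11)/6 = 24/6 = 4
te_H = (2 + 4·4 + 6)/6 = 24/6 = 4
te_I = (7 + 4·10 + 25)/6 = 72/6 = 12
te_J = (2 + 4·3 + 16)/6 = 30/6 = 5

Forward pass:
ES_A = 0; EF_A = 3
ES_B = 0; EF_B = 3
ES_C = 0; EF_C = 5
ES_D = 0; EF_D = 8
ES_E = 3; EF_E = 3+6 = 9
ES_F = max(EF_B=3, EF_C=5) = 5; EF_F = 5+8 = 13
ES_G = max(EF_C=5, EF_D=8) = 8; EF_G = 8+4 = 12
ES_H = 13; EF_H = 13+4 = 17
ES_I = max(EF_C=5, EF_E=9) = 9; EF_I = 9+12 = 21
ES_J = max(EF_B=3, EF_F=13, EF_G=12, EF_H=17, EF_I=21) = 21; EF_J = 21+5 = 26
Expected project duration μ = 26 weeks. Critical path: A → E → I → J.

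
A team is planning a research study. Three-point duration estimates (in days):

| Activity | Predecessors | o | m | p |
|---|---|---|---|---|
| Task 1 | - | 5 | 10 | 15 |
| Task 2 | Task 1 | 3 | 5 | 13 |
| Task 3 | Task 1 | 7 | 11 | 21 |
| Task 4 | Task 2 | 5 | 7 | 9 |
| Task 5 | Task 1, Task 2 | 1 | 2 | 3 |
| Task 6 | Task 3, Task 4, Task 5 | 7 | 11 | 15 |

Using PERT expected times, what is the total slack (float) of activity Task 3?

te_Task 1 = (5 + 4·10 + 15)/6 = 60/6 = 10
te_Task 2 = (3 + 4·5 + 13)/6 = 36/6 = 6
te_Task 3 = (7 + 4·11 + 21)/6 = 72/6 = 12
te_Task 4 = (5 + 4·7 + 9)/6 = 42/6 = 7
te_Task 5 = (1 + 4·2 + 3)/6 = 12/6 = 2
te_Task 6 = (7 + 4·11 + 15)/6 = 66/6 = 11

Forward pass:
ES_Task 1 = 0; EF_Task 1 = 10
ES_Task 2 = 10; EF_Task 2 = 10+6 = 16
ES_Task 3 = 10; EF_Task 3 = 10+12 = 22
ES_Task 4 = 16; EF_Task 4 = 16+7 = 23
ES_Task 5 = max(EF_Task 1=10, EF_Task 2=16) = 16; EF_Task 5 = 16+2 = 18
ES_Task 6 = max(EF_Task 3=22, EF_Task 4=23, EF_Task 5=18) = 23; EF_Task 6 = 23+11 = 34
Expected project duration μ = 34 days. Critical path: Task 1 → Task 2 → Task 4 → Task 6.

Backward pass:
LF_Task 6 = 34; LS_Task 6 = 34−11 = 23
LF_Task 5 = LS_Task 6 = 23; LS_Task 5 = 23−2 = 21
LF_Task 4 = LS_Task 6 = 23; LS_Task 4 = 23−7 = 16
LF_Task 3 = LS_Task 6 = 23; LS_Task 3 = 23−12 = 11
LF_Task 2 = min(LS_Task 4=16, LS_Task 5=21) = 16; LS_Task 2 = 16−6 = 10
LF_Task 1 = min(LS_Task 2=10, LS_Task 3=11, LS_Task 5=21) = 10; LS_Task 1 = 10−10 = 0
Slack_Task 3 = LS_Task 3 − ES_Task 3 = 11 − 10 = 1

1 days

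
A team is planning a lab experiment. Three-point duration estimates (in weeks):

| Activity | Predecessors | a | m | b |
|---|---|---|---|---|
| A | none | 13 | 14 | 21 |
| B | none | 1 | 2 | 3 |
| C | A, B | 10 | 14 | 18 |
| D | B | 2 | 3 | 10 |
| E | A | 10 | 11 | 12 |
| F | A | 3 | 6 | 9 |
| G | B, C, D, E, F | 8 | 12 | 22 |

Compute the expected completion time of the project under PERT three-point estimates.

te_A = (13 + 4·14 + 21)/6 = 90/6 = 15
te_B = (1 + 4·2 + 3)/6 = 12/6 = 2
te_C = (10 + 4·14 + 18)/6 = 84/6 = 14
te_D = (2 + 4·3 + 10)/6 = 24/6 = 4
te_E = (10 + 4·11 + 12)/6 = 66/6 = 11
te_F = (3 + 4·6 + 9)/6 = 36/6 = 6
te_G = (8 + 4·12 + 22)/6 = 78/6 = 13

Forward pass:
ES_A = 0; EF_A = 15
ES_B = 0; EF_B = 2
ES_C = max(EF_A=15, EF_B=2) = 15; EF_C = 15+14 = 29
ES_D = 2; EF_D = 2+4 = 6
ES_E = 15; EF_E = 15+11 = 26
ES_F = 15; EF_F = 15+6 = 21
ES_G = max(EF_B=2, EF_C=29, EF_D=6, EF_E=26, EF_F=21) = 29; EF_G = 29+13 = 42
Expected project duration μ = 42 weeks. Critical path: A → C → G.

42 weeks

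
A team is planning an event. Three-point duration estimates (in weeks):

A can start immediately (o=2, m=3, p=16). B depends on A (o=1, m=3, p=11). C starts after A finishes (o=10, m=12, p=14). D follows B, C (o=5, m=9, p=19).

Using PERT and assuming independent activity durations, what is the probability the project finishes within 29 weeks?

te_A = (2 + 4·3 + 16)/6 = 30/6 = 5; σ²_A = ((16−2)/6)² = 5.444
te_B = (1 + 4·3 + 11)/6 = 24/6 = 4; σ²_B = ((11−1)/6)² = 2.778
te_C = (10 + 4·12 + 14)/6 = 72/6 = 12; σ²_C = ((14−10)/6)² = 0.444
te_D = (5 + 4·9 + 19)/6 = 60/6 = 10; σ²_D = ((19−5)/6)² = 5.444

Forward pass:
ES_A = 0; EF_A = 5
ES_B = 5; EF_B = 5+4 = 9
ES_C = 5; EF_C = 5+12 = 17
ES_D = max(EF_B=9, EF_C=17) = 17; EF_D = 17+10 = 27
Expected project duration μ = 27 weeks. Critical path: A → C → D.

Variance along critical path = 5.444 + 0.444 + 5.444 = 11.333; σ = √11.333 = 3.367 weeks.
Z = (29 − 27) / 3.367 = 0.594
P(T ≤ 29) = Φ(0.594) ≈ 0.724

0.724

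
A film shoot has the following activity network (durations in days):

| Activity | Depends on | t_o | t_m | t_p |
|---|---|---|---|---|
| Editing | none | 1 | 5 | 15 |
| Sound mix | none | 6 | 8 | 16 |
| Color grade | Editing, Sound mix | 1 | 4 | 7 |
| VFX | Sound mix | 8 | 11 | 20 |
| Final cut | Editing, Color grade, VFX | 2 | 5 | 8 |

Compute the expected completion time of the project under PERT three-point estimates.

te_Editing = (1 + 4·5 + 15)/6 = 36/6 = 6
te_Sound mix = (6 + 4·8 + 16)/6 = 54/6 = 9
te_Color grade = (1 + 4·4 + 7)/6 = 24/6 = 4
te_VFX = (8 + 4·11 + 20)/6 = 72/6 = 12
te_Final cut = (2 + 4·5 + 8)/6 = 30/6 = 5

Forward pass:
ES_Editing = 0; EF_Editing = 6
ES_Sound mix = 0; EF_Sound mix = 9
ES_Color grade = max(EF_Editing=6, EF_Sound mix=9) = 9; EF_Color grade = 9+4 = 13
ES_VFX = 9; EF_VFX = 9+12 = 21
ES_Final cut = max(EF_Editing=6, EF_Color grade=13, EF_VFX=21) = 21; EF_Final cut = 21+5 = 26
Expected project duration μ = 26 days. Critical path: Sound mix → VFX → Final cut.

26 days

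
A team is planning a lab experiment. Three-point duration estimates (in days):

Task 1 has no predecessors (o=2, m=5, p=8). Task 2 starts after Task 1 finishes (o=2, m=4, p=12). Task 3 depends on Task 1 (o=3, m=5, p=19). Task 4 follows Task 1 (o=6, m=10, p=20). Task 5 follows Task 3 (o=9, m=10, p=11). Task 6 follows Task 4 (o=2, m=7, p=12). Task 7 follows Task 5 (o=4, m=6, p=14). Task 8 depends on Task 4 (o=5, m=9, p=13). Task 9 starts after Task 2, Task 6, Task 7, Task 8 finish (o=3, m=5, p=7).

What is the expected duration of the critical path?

te_Task 1 = (2 + 4·5 + 8)/6 = 30/6 = 5
te_Task 2 = (2 + 4·4 + 12)/6 = 30/6 = 5
te_Task 3 = (3 + 4·5 + 19)/6 = 42/6 = 7
te_Task 4 = (6 + 4·10 + 20)/6 = 66/6 = 11
te_Task 5 = (9 + 4·10 + 11)/6 = 60/6 = 10
te_Task 6 = (2 + 4·7 + 12)/6 = 42/6 = 7
te_Task 7 = (4 + 4·6 + 14)/6 = 42/6 = 7
te_Task 8 = (5 + 4·9 + 13)/6 = 54/6 = 9
te_Task 9 = (3 + 4·5 + 7)/6 = 30/6 = 5

Forward pass:
ES_Task 1 = 0; EF_Task 1 = 5
ES_Task 2 = 5; EF_Task 2 = 5+5 = 10
ES_Task 3 = 5; EF_Task 3 = 5+7 = 12
ES_Task 4 = 5; EF_Task 4 = 5+11 = 16
ES_Task 5 = 12; EF_Task 5 = 12+10 = 22
ES_Task 6 = 16; EF_Task 6 = 16+7 = 23
ES_Task 7 = 22; EF_Task 7 = 22+7 = 29
ES_Task 8 = 16; EF_Task 8 = 16+9 = 25
ES_Task 9 = max(EF_Task 2=10, EF_Task 6=23, EF_Task 7=29, EF_Task 8=25) = 29; EF_Task 9 = 29+5 = 34
Expected project duration μ = 34 days. Critical path: Task 1 → Task 3 → Task 5 → Task 7 → Task 9.

34 days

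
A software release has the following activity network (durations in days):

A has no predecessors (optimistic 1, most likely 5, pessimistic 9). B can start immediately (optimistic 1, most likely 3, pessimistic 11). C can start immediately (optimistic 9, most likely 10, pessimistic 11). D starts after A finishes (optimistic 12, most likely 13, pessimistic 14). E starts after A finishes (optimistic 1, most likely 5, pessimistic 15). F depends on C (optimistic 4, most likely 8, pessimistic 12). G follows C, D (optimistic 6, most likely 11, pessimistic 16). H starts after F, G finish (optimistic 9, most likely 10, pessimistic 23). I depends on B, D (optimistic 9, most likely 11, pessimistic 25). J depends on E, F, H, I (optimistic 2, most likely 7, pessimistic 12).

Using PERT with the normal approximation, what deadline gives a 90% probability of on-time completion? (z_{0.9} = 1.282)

te_A = (1 + 4·5 + 9)/6 = 30/6 = 5; σ²_A = ((9−1)/6)² = 1.778
te_B = (1 + 4·3 + 11)/6 = 24/6 = 4; σ²_B = ((11−1)/6)² = 2.778
te_C = (9 + 4·10 + 11)/6 = 60/6 = 10; σ²_C = ((11−9)/6)² = 0.111
te_D = (12 + 4·13 + 14)/6 = 78/6 = 13; σ²_D = ((14−12)/6)² = 0.111
te_E = (1 + 4·5 + 15)/6 = 36/6 = 6; σ²_E = ((15−1)/6)² = 5.444
te_F = (4 + 4·8 + 12)/6 = 48/6 = 8; σ²_F = ((12−4)/6)² = 1.778
te_G = (6 + 4·11 + 16)/6 = 66/6 = 11; σ²_G = ((16−6)/6)² = 2.778
te_H = (9 + 4·10 + 23)/6 = 72/6 = 12; σ²_H = ((23−9)/6)² = 5.444
te_I = (9 + 4·11 + 25)/6 = 78/6 = 13; σ²_I = ((25−9)/6)² = 7.111
te_J = (2 + 4·7 + 12)/6 = 42/6 = 7; σ²_J = ((12−2)/6)² = 2.778

Forward pass:
ES_A = 0; EF_A = 5
ES_B = 0; EF_B = 4
ES_C = 0; EF_C = 10
ES_D = 5; EF_D = 5+13 = 18
ES_E = 5; EF_E = 5+6 = 11
ES_F = 10; EF_F = 10+8 = 18
ES_G = max(EF_C=10, EF_D=18) = 18; EF_G = 18+11 = 29
ES_H = max(EF_F=18, EF_G=29) = 29; EF_H = 29+12 = 41
ES_I = max(EF_B=4, EF_D=18) = 18; EF_I = 18+13 = 31
ES_J = max(EF_E=11, EF_F=18, EF_H=41, EF_I=31) = 41; EF_J = 41+7 = 48
Expected project duration μ = 48 days. Critical path: A → D → G → H → J.

Variance along critical path = 1.778 + 0.111 + 2.778 + 5.444 + 2.778 = 12.889; σ = 3.590 days.
D = μ + z·σ = 48 + 1.282·3.590 = 52.6 days

52.6 days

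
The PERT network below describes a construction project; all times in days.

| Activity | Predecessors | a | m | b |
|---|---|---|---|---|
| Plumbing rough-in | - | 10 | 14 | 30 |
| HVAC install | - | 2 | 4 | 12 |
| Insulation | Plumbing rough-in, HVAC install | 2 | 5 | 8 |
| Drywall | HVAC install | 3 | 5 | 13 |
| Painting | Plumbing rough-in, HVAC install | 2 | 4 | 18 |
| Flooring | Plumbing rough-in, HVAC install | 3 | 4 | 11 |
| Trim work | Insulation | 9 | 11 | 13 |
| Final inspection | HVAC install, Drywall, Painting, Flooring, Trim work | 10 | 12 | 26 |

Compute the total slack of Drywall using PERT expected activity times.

21 days

te_Plumbing rough-in = (10 + 4·14 + 30)/6 = 96/6 = 16
te_HVAC install = (2 + 4·4 + 12)/6 = 30/6 = 5
te_Insulation = (2 + 4·5 + 8)/6 = 30/6 = 5
te_Drywall = (3 + 4·5 + 13)/6 = 36/6 = 6
te_Painting = (2 + 4·4 + 18)/6 = 36/6 = 6
te_Flooring = (3 + 4·4 + 11)/6 = 30/6 = 5
te_Trim work = (9 + 4·11 + 13)/6 = 66/6 = 11
te_Final inspection = (10 + 4·12 + 26)/6 = 84/6 = 14

Forward pass:
ES_Plumbing rough-in = 0; EF_Plumbing rough-in = 16
ES_HVAC install = 0; EF_HVAC install = 5
ES_Insulation = max(EF_Plumbing rough-in=16, EF_HVAC install=5) = 16; EF_Insulation = 16+5 = 21
ES_Drywall = 5; EF_Drywall = 5+6 = 11
ES_Painting = max(EF_Plumbing rough-in=16, EF_HVAC install=5) = 16; EF_Painting = 16+6 = 22
ES_Flooring = max(EF_Plumbing rough-in=16, EF_HVAC install=5) = 16; EF_Flooring = 16+5 = 21
ES_Trim work = 21; EF_Trim work = 21+11 = 32
ES_Final inspection = max(EF_HVAC install=5, EF_Drywall=11, EF_Painting=22, EF_Flooring=21, EF_Trim work=32) = 32; EF_Final inspection = 32+14 = 46
Expected project duration μ = 46 days. Critical path: Plumbing rough-in → Insulation → Trim work → Final inspection.

Backward pass:
LF_Final inspection = 46; LS_Final inspection = 46−14 = 32
LF_Trim work = LS_Final inspection = 32; LS_Trim work = 32−11 = 21
LF_Flooring = LS_Final inspection = 32; LS_Flooring = 32−5 = 27
LF_Painting = LS_Final inspection = 32; LS_Painting = 32−6 = 26
LF_Drywall = LS_Final inspection = 32; LS_Drywall = 32−6 = 26
LF_Insulation = LS_Trim work = 21; LS_Insulation = 21−5 = 16
LF_HVAC install = min(LS_Insulation=16, LS_Drywall=26, LS_Painting=26, LS_Flooring=27, LS_Final inspection=32) = 16; LS_HVAC install = 16−5 = 11
LF_Plumbing rough-in = min(LS_Insulation=16, LS_Painting=26, LS_Flooring=27) = 16; LS_Plumbing rough-in = 16−16 = 0
Slack_Drywall = LS_Drywall − ES_Drywall = 26 − 5 = 21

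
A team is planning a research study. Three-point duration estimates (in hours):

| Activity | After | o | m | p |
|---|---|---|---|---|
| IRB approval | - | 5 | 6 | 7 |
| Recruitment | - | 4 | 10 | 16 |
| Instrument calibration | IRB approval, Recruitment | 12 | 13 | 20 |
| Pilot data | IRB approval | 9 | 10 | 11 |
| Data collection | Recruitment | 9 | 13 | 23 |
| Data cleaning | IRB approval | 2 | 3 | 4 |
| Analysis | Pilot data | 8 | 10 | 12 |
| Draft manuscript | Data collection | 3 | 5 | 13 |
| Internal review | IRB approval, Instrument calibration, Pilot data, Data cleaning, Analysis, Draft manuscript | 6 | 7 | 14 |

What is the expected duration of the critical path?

te_IRB approval = (5 + 4·6 + 7)/6 = 36/6 = 6
te_Recruitment = (4 + 4·10 + 16)/6 = 60/6 = 10
te_Instrument calibration = (12 + 4·13 + 20)/6 = 84/6 = 14
te_Pilot data = (9 + 4·10 + 11)/6 = 60/6 = 10
te_Data collection = (9 + 4·13 + 23)/6 = 84/6 = 14
te_Data cleaning = (2 + 4·3 + 4)/6 = 18/6 = 3
te_Analysis = (8 + 4·10 + 12)/6 = 60/6 = 10
te_Draft manuscript = (3 + 4·5 + 13)/6 = 36/6 = 6
te_Internal review = (6 + 4·7 + 14)/6 = 48/6 = 8

Forward pass:
ES_IRB approval = 0; EF_IRB approval = 6
ES_Recruitment = 0; EF_Recruitment = 10
ES_Instrument calibration = max(EF_IRB approval=6, EF_Recruitment=10) = 10; EF_Instrument calibration = 10+14 = 24
ES_Pilot data = 6; EF_Pilot data = 6+10 = 16
ES_Data collection = 10; EF_Data collection = 10+14 = 24
ES_Data cleaning = 6; EF_Data cleaning = 6+3 = 9
ES_Analysis = 16; EF_Analysis = 16+10 = 26
ES_Draft manuscript = 24; EF_Draft manuscript = 24+6 = 30
ES_Internal review = max(EF_IRB approval=6, EF_Instrument calibration=24, EF_Pilot data=16, EF_Data cleaning=9, EF_Analysis=26, EF_Draft manuscript=30) = 30; EF_Internal review = 30+8 = 38
Expected project duration μ = 38 hours. Critical path: Recruitment → Data collection → Draft manuscript → Internal review.

38 hours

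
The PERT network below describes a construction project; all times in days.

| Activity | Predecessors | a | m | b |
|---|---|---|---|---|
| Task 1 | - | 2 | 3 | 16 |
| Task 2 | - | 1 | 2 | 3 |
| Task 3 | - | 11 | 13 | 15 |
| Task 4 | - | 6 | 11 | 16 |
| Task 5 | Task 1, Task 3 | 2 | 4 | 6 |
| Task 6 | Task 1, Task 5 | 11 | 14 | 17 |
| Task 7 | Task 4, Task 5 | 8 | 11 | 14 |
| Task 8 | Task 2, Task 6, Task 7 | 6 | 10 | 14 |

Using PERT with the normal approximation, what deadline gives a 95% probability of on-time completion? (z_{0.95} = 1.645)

te_Task 1 = (2 + 4·3 + 16)/6 = 30/6 = 5; σ²_Task 1 = ((16−2)/6)² = 5.444
te_Task 2 = (1 + 4·2 + 3)/6 = 12/6 = 2; σ²_Task 2 = ((3−1)/6)² = 0.111
te_Task 3 = (11 + 4·13 + 15)/6 = 78/6 = 13; σ²_Task 3 = ((15−11)/6)² = 0.444
te_Task 4 = (6 + 4·11 + 16)/6 = 66/6 = 11; σ²_Task 4 = ((16−6)/6)² = 2.778
te_Task 5 = (2 + 4·4 + 6)/6 = 24/6 = 4; σ²_Task 5 = ((6−2)/6)² = 0.444
te_Task 6 = (11 + 4·14 + 17)/6 = 84/6 = 14; σ²_Task 6 = ((17−11)/6)² = 1.000
te_Task 7 = (8 + 4·11 + 14)/6 = 66/6 = 11; σ²_Task 7 = ((14−8)/6)² = 1.000
te_Task 8 = (6 + 4·10 + 14)/6 = 60/6 = 10; σ²_Task 8 = ((14−6)/6)² = 1.778

Forward pass:
ES_Task 1 = 0; EF_Task 1 = 5
ES_Task 2 = 0; EF_Task 2 = 2
ES_Task 3 = 0; EF_Task 3 = 13
ES_Task 4 = 0; EF_Task 4 = 11
ES_Task 5 = max(EF_Task 1=5, EF_Task 3=13) = 13; EF_Task 5 = 13+4 = 17
ES_Task 6 = max(EF_Task 1=5, EF_Task 5=17) = 17; EF_Task 6 = 17+14 = 31
ES_Task 7 = max(EF_Task 4=11, EF_Task 5=17) = 17; EF_Task 7 = 17+11 = 28
ES_Task 8 = max(EF_Task 2=2, EF_Task 6=31, EF_Task 7=28) = 31; EF_Task 8 = 31+10 = 41
Expected project duration μ = 41 days. Critical path: Task 3 → Task 5 → Task 6 → Task 8.

Variance along critical path = 0.444 + 0.444 + 1.000 + 1.778 = 3.667; σ = 1.915 days.
D = μ + z·σ = 41 + 1.645·1.915 = 44.1 days

44.1 days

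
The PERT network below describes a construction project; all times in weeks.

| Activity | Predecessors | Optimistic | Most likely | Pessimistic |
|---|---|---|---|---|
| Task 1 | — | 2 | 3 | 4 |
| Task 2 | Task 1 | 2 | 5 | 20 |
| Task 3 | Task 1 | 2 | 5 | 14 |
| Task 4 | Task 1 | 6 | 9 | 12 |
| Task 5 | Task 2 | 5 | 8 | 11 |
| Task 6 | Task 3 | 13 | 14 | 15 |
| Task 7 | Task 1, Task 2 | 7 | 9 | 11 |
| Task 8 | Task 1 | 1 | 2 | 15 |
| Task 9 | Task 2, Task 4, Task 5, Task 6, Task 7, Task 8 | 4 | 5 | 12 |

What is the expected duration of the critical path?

29 weeks

te_Task 1 = (2 + 4·3 + 4)/6 = 18/6 = 3
te_Task 2 = (2 + 4·5 + 20)/6 = 42/6 = 7
te_Task 3 = (2 + 4·5 + 14)/6 = 36/6 = 6
te_Task 4 = (6 + 4·9 + 12)/6 = 54/6 = 9
te_Task 5 = (5 + 4·8 + 11)/6 = 48/6 = 8
te_Task 6 = (13 + 4·14 + 15)/6 = 84/6 = 14
te_Task 7 = (7 + 4·9 + 11)/6 = 54/6 = 9
te_Task 8 = (1 + 4·2 + 15)/6 = 24/6 = 4
te_Task 9 = (4 + 4·5 + 12)/6 = 36/6 = 6

Forward pass:
ES_Task 1 = 0; EF_Task 1 = 3
ES_Task 2 = 3; EF_Task 2 = 3+7 = 10
ES_Task 3 = 3; EF_Task 3 = 3+6 = 9
ES_Task 4 = 3; EF_Task 4 = 3+9 = 12
ES_Task 5 = 10; EF_Task 5 = 10+8 = 18
ES_Task 6 = 9; EF_Task 6 = 9+14 = 23
ES_Task 7 = max(EF_Task 1=3, EF_Task 2=10) = 10; EF_Task 7 = 10+9 = 19
ES_Task 8 = 3; EF_Task 8 = 3+4 = 7
ES_Task 9 = max(EF_Task 2=10, EF_Task 4=12, EF_Task 5=18, EF_Task 6=23, EF_Task 7=19, EF_Task 8=7) = 23; EF_Task 9 = 23+6 = 29
Expected project duration μ = 29 weeks. Critical path: Task 1 → Task 3 → Task 6 → Task 9.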